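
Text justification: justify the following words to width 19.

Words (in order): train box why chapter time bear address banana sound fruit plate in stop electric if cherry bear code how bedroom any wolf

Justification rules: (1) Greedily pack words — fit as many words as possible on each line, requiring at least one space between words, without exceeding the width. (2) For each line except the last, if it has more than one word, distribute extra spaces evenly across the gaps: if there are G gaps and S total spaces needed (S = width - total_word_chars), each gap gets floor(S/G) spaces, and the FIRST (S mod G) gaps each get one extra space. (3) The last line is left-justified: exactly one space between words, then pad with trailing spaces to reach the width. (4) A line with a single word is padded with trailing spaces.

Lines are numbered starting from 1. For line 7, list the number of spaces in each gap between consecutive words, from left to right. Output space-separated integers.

Line 1: ['train', 'box', 'why'] (min_width=13, slack=6)
Line 2: ['chapter', 'time', 'bear'] (min_width=17, slack=2)
Line 3: ['address', 'banana'] (min_width=14, slack=5)
Line 4: ['sound', 'fruit', 'plate'] (min_width=17, slack=2)
Line 5: ['in', 'stop', 'electric', 'if'] (min_width=19, slack=0)
Line 6: ['cherry', 'bear', 'code'] (min_width=16, slack=3)
Line 7: ['how', 'bedroom', 'any'] (min_width=15, slack=4)
Line 8: ['wolf'] (min_width=4, slack=15)

Answer: 3 3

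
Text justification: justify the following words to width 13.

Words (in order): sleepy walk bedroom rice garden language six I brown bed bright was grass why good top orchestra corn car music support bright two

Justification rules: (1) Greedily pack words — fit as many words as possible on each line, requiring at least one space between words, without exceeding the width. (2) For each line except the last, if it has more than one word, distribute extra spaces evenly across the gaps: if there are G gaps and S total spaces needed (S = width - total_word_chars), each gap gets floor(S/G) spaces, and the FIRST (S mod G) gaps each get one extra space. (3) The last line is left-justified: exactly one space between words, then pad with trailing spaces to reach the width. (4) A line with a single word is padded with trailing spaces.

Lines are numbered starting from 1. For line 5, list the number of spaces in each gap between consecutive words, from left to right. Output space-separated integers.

Line 1: ['sleepy', 'walk'] (min_width=11, slack=2)
Line 2: ['bedroom', 'rice'] (min_width=12, slack=1)
Line 3: ['garden'] (min_width=6, slack=7)
Line 4: ['language', 'six'] (min_width=12, slack=1)
Line 5: ['I', 'brown', 'bed'] (min_width=11, slack=2)
Line 6: ['bright', 'was'] (min_width=10, slack=3)
Line 7: ['grass', 'why'] (min_width=9, slack=4)
Line 8: ['good', 'top'] (min_width=8, slack=5)
Line 9: ['orchestra'] (min_width=9, slack=4)
Line 10: ['corn', 'car'] (min_width=8, slack=5)
Line 11: ['music', 'support'] (min_width=13, slack=0)
Line 12: ['bright', 'two'] (min_width=10, slack=3)

Answer: 2 2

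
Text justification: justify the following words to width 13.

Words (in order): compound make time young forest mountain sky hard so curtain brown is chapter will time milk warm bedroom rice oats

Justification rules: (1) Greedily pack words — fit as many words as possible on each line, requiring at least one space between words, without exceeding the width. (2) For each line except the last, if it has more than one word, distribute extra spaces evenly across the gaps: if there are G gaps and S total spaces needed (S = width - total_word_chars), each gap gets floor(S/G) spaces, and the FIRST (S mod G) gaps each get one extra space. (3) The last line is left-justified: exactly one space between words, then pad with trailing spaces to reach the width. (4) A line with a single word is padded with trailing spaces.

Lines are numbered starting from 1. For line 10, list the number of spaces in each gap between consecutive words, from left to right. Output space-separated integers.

Answer: 2

Derivation:
Line 1: ['compound', 'make'] (min_width=13, slack=0)
Line 2: ['time', 'young'] (min_width=10, slack=3)
Line 3: ['forest'] (min_width=6, slack=7)
Line 4: ['mountain', 'sky'] (min_width=12, slack=1)
Line 5: ['hard', 'so'] (min_width=7, slack=6)
Line 6: ['curtain', 'brown'] (min_width=13, slack=0)
Line 7: ['is', 'chapter'] (min_width=10, slack=3)
Line 8: ['will', 'time'] (min_width=9, slack=4)
Line 9: ['milk', 'warm'] (min_width=9, slack=4)
Line 10: ['bedroom', 'rice'] (min_width=12, slack=1)
Line 11: ['oats'] (min_width=4, slack=9)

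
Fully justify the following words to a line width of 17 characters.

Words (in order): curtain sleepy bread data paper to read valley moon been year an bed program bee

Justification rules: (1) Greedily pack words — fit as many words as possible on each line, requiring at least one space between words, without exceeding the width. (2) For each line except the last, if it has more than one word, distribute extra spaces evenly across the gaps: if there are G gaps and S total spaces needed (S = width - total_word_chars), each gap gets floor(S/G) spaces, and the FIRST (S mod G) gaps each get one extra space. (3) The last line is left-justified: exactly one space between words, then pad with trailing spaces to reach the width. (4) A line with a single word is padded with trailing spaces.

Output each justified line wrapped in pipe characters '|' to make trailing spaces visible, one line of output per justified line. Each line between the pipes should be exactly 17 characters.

Line 1: ['curtain', 'sleepy'] (min_width=14, slack=3)
Line 2: ['bread', 'data', 'paper'] (min_width=16, slack=1)
Line 3: ['to', 'read', 'valley'] (min_width=14, slack=3)
Line 4: ['moon', 'been', 'year', 'an'] (min_width=17, slack=0)
Line 5: ['bed', 'program', 'bee'] (min_width=15, slack=2)

Answer: |curtain    sleepy|
|bread  data paper|
|to   read  valley|
|moon been year an|
|bed program bee  |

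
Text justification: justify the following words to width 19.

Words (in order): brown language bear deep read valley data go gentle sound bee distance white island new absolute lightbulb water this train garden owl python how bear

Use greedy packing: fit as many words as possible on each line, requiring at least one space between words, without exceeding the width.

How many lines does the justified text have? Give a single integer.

Line 1: ['brown', 'language', 'bear'] (min_width=19, slack=0)
Line 2: ['deep', 'read', 'valley'] (min_width=16, slack=3)
Line 3: ['data', 'go', 'gentle'] (min_width=14, slack=5)
Line 4: ['sound', 'bee', 'distance'] (min_width=18, slack=1)
Line 5: ['white', 'island', 'new'] (min_width=16, slack=3)
Line 6: ['absolute', 'lightbulb'] (min_width=18, slack=1)
Line 7: ['water', 'this', 'train'] (min_width=16, slack=3)
Line 8: ['garden', 'owl', 'python'] (min_width=17, slack=2)
Line 9: ['how', 'bear'] (min_width=8, slack=11)
Total lines: 9

Answer: 9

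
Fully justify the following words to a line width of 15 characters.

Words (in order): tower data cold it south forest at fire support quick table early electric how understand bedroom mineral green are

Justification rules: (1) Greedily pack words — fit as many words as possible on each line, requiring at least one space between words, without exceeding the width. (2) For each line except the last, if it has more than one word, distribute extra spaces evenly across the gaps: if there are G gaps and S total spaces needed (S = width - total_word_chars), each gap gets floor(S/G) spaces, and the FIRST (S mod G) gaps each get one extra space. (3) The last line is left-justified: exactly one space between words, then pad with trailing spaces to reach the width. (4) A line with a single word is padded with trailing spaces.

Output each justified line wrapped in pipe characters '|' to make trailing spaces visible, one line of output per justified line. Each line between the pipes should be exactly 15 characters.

Answer: |tower data cold|
|it south forest|
|at fire support|
|quick     table|
|early  electric|
|how  understand|
|bedroom mineral|
|green are      |

Derivation:
Line 1: ['tower', 'data', 'cold'] (min_width=15, slack=0)
Line 2: ['it', 'south', 'forest'] (min_width=15, slack=0)
Line 3: ['at', 'fire', 'support'] (min_width=15, slack=0)
Line 4: ['quick', 'table'] (min_width=11, slack=4)
Line 5: ['early', 'electric'] (min_width=14, slack=1)
Line 6: ['how', 'understand'] (min_width=14, slack=1)
Line 7: ['bedroom', 'mineral'] (min_width=15, slack=0)
Line 8: ['green', 'are'] (min_width=9, slack=6)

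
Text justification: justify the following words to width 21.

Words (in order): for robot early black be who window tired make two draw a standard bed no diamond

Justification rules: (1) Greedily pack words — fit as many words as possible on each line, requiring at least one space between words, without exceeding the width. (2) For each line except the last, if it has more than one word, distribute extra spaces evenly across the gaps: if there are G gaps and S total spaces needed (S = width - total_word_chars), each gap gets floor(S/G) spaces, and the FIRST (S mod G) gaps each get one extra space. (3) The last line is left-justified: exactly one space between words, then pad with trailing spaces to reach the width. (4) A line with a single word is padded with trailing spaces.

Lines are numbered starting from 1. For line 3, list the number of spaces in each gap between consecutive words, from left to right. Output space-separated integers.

Answer: 3 3 3

Derivation:
Line 1: ['for', 'robot', 'early', 'black'] (min_width=21, slack=0)
Line 2: ['be', 'who', 'window', 'tired'] (min_width=19, slack=2)
Line 3: ['make', 'two', 'draw', 'a'] (min_width=15, slack=6)
Line 4: ['standard', 'bed', 'no'] (min_width=15, slack=6)
Line 5: ['diamond'] (min_width=7, slack=14)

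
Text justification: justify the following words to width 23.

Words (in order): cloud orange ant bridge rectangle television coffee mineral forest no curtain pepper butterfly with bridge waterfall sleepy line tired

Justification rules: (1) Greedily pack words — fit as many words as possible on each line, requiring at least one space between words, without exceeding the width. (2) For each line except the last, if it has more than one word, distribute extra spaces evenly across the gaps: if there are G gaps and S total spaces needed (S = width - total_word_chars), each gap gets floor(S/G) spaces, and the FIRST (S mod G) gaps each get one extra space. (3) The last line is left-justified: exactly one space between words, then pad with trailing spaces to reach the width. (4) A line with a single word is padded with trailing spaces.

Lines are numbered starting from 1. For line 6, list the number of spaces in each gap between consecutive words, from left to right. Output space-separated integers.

Answer: 2 2

Derivation:
Line 1: ['cloud', 'orange', 'ant', 'bridge'] (min_width=23, slack=0)
Line 2: ['rectangle', 'television'] (min_width=20, slack=3)
Line 3: ['coffee', 'mineral', 'forest'] (min_width=21, slack=2)
Line 4: ['no', 'curtain', 'pepper'] (min_width=17, slack=6)
Line 5: ['butterfly', 'with', 'bridge'] (min_width=21, slack=2)
Line 6: ['waterfall', 'sleepy', 'line'] (min_width=21, slack=2)
Line 7: ['tired'] (min_width=5, slack=18)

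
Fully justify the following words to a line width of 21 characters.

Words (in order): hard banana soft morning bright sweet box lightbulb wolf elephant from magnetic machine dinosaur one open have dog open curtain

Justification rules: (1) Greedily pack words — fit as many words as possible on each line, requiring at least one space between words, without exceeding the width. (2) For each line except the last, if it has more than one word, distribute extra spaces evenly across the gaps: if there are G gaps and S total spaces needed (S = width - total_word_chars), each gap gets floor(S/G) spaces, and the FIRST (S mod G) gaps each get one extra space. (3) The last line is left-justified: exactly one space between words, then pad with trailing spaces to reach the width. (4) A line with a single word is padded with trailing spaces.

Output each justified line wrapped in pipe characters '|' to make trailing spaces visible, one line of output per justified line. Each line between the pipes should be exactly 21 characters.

Line 1: ['hard', 'banana', 'soft'] (min_width=16, slack=5)
Line 2: ['morning', 'bright', 'sweet'] (min_width=20, slack=1)
Line 3: ['box', 'lightbulb', 'wolf'] (min_width=18, slack=3)
Line 4: ['elephant', 'from'] (min_width=13, slack=8)
Line 5: ['magnetic', 'machine'] (min_width=16, slack=5)
Line 6: ['dinosaur', 'one', 'open'] (min_width=17, slack=4)
Line 7: ['have', 'dog', 'open', 'curtain'] (min_width=21, slack=0)

Answer: |hard    banana   soft|
|morning  bright sweet|
|box   lightbulb  wolf|
|elephant         from|
|magnetic      machine|
|dinosaur   one   open|
|have dog open curtain|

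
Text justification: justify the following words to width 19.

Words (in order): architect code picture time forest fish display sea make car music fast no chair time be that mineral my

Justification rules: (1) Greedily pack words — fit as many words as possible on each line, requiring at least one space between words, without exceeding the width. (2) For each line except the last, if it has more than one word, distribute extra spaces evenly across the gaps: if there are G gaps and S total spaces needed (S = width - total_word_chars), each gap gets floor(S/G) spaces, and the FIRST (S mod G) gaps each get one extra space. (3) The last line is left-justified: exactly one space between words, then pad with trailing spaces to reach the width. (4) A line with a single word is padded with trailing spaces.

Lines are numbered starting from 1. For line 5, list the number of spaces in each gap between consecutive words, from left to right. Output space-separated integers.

Answer: 2 2 2

Derivation:
Line 1: ['architect', 'code'] (min_width=14, slack=5)
Line 2: ['picture', 'time', 'forest'] (min_width=19, slack=0)
Line 3: ['fish', 'display', 'sea'] (min_width=16, slack=3)
Line 4: ['make', 'car', 'music', 'fast'] (min_width=19, slack=0)
Line 5: ['no', 'chair', 'time', 'be'] (min_width=16, slack=3)
Line 6: ['that', 'mineral', 'my'] (min_width=15, slack=4)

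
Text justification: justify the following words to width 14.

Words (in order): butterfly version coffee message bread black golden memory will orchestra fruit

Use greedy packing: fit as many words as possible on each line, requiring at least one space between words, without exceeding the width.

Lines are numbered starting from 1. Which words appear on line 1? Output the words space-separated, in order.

Answer: butterfly

Derivation:
Line 1: ['butterfly'] (min_width=9, slack=5)
Line 2: ['version', 'coffee'] (min_width=14, slack=0)
Line 3: ['message', 'bread'] (min_width=13, slack=1)
Line 4: ['black', 'golden'] (min_width=12, slack=2)
Line 5: ['memory', 'will'] (min_width=11, slack=3)
Line 6: ['orchestra'] (min_width=9, slack=5)
Line 7: ['fruit'] (min_width=5, slack=9)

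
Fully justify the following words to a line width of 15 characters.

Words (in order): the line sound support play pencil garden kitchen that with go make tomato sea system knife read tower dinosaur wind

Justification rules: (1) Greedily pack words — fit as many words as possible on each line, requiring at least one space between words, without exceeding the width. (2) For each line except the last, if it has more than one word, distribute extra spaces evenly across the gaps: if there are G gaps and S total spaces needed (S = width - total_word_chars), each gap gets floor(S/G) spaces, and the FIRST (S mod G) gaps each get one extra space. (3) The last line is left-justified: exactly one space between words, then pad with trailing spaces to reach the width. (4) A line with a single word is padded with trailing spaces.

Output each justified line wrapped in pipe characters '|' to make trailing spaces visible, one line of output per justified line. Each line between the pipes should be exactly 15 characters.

Line 1: ['the', 'line', 'sound'] (min_width=14, slack=1)
Line 2: ['support', 'play'] (min_width=12, slack=3)
Line 3: ['pencil', 'garden'] (min_width=13, slack=2)
Line 4: ['kitchen', 'that'] (min_width=12, slack=3)
Line 5: ['with', 'go', 'make'] (min_width=12, slack=3)
Line 6: ['tomato', 'sea'] (min_width=10, slack=5)
Line 7: ['system', 'knife'] (min_width=12, slack=3)
Line 8: ['read', 'tower'] (min_width=10, slack=5)
Line 9: ['dinosaur', 'wind'] (min_width=13, slack=2)

Answer: |the  line sound|
|support    play|
|pencil   garden|
|kitchen    that|
|with   go  make|
|tomato      sea|
|system    knife|
|read      tower|
|dinosaur wind  |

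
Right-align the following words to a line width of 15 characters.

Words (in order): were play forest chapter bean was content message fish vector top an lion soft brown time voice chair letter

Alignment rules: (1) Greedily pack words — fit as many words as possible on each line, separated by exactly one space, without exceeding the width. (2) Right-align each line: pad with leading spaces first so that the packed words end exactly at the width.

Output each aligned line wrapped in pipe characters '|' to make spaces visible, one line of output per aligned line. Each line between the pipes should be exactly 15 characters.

Answer: |      were play|
| forest chapter|
|       bean was|
|content message|
|fish vector top|
|   an lion soft|
|     brown time|
|    voice chair|
|         letter|

Derivation:
Line 1: ['were', 'play'] (min_width=9, slack=6)
Line 2: ['forest', 'chapter'] (min_width=14, slack=1)
Line 3: ['bean', 'was'] (min_width=8, slack=7)
Line 4: ['content', 'message'] (min_width=15, slack=0)
Line 5: ['fish', 'vector', 'top'] (min_width=15, slack=0)
Line 6: ['an', 'lion', 'soft'] (min_width=12, slack=3)
Line 7: ['brown', 'time'] (min_width=10, slack=5)
Line 8: ['voice', 'chair'] (min_width=11, slack=4)
Line 9: ['letter'] (min_width=6, slack=9)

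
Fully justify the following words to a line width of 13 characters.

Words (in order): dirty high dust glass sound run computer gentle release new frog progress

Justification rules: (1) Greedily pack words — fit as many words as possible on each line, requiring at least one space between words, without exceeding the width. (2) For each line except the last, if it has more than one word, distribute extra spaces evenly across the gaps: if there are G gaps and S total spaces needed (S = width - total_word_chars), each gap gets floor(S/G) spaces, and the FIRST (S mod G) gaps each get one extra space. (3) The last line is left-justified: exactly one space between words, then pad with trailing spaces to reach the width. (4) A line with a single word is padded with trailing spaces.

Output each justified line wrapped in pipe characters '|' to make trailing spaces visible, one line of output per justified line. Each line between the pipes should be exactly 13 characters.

Answer: |dirty    high|
|dust    glass|
|sound     run|
|computer     |
|gentle       |
|release   new|
|frog progress|

Derivation:
Line 1: ['dirty', 'high'] (min_width=10, slack=3)
Line 2: ['dust', 'glass'] (min_width=10, slack=3)
Line 3: ['sound', 'run'] (min_width=9, slack=4)
Line 4: ['computer'] (min_width=8, slack=5)
Line 5: ['gentle'] (min_width=6, slack=7)
Line 6: ['release', 'new'] (min_width=11, slack=2)
Line 7: ['frog', 'progress'] (min_width=13, slack=0)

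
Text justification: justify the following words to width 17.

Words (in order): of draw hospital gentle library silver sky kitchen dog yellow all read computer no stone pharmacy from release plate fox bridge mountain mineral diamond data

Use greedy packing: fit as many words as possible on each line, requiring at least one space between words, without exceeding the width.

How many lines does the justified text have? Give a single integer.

Line 1: ['of', 'draw', 'hospital'] (min_width=16, slack=1)
Line 2: ['gentle', 'library'] (min_width=14, slack=3)
Line 3: ['silver', 'sky'] (min_width=10, slack=7)
Line 4: ['kitchen', 'dog'] (min_width=11, slack=6)
Line 5: ['yellow', 'all', 'read'] (min_width=15, slack=2)
Line 6: ['computer', 'no', 'stone'] (min_width=17, slack=0)
Line 7: ['pharmacy', 'from'] (min_width=13, slack=4)
Line 8: ['release', 'plate', 'fox'] (min_width=17, slack=0)
Line 9: ['bridge', 'mountain'] (min_width=15, slack=2)
Line 10: ['mineral', 'diamond'] (min_width=15, slack=2)
Line 11: ['data'] (min_width=4, slack=13)
Total lines: 11

Answer: 11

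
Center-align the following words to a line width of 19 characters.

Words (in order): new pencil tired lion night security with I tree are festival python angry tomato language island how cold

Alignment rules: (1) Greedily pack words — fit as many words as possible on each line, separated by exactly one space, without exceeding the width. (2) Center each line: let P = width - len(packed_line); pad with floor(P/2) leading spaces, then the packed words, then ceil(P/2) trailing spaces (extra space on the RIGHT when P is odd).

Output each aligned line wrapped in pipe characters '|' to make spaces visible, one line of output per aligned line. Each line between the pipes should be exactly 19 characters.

Answer: | new pencil tired  |
|lion night security|
|  with I tree are  |
|  festival python  |
|   angry tomato    |
|language island how|
|       cold        |

Derivation:
Line 1: ['new', 'pencil', 'tired'] (min_width=16, slack=3)
Line 2: ['lion', 'night', 'security'] (min_width=19, slack=0)
Line 3: ['with', 'I', 'tree', 'are'] (min_width=15, slack=4)
Line 4: ['festival', 'python'] (min_width=15, slack=4)
Line 5: ['angry', 'tomato'] (min_width=12, slack=7)
Line 6: ['language', 'island', 'how'] (min_width=19, slack=0)
Line 7: ['cold'] (min_width=4, slack=15)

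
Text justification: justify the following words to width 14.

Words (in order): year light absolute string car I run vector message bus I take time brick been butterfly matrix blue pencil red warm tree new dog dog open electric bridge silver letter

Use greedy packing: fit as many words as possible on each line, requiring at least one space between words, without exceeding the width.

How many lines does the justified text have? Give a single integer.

Answer: 15

Derivation:
Line 1: ['year', 'light'] (min_width=10, slack=4)
Line 2: ['absolute'] (min_width=8, slack=6)
Line 3: ['string', 'car', 'I'] (min_width=12, slack=2)
Line 4: ['run', 'vector'] (min_width=10, slack=4)
Line 5: ['message', 'bus', 'I'] (min_width=13, slack=1)
Line 6: ['take', 'time'] (min_width=9, slack=5)
Line 7: ['brick', 'been'] (min_width=10, slack=4)
Line 8: ['butterfly'] (min_width=9, slack=5)
Line 9: ['matrix', 'blue'] (min_width=11, slack=3)
Line 10: ['pencil', 'red'] (min_width=10, slack=4)
Line 11: ['warm', 'tree', 'new'] (min_width=13, slack=1)
Line 12: ['dog', 'dog', 'open'] (min_width=12, slack=2)
Line 13: ['electric'] (min_width=8, slack=6)
Line 14: ['bridge', 'silver'] (min_width=13, slack=1)
Line 15: ['letter'] (min_width=6, slack=8)
Total lines: 15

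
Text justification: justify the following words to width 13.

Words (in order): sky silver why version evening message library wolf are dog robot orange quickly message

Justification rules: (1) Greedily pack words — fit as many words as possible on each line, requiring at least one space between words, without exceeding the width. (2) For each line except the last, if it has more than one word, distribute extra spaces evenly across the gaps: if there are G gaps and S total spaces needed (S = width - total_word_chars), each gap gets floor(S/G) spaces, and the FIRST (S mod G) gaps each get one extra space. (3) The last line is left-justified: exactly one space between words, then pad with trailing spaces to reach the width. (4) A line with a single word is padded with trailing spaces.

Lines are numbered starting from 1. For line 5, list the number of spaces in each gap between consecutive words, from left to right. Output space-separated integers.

Line 1: ['sky', 'silver'] (min_width=10, slack=3)
Line 2: ['why', 'version'] (min_width=11, slack=2)
Line 3: ['evening'] (min_width=7, slack=6)
Line 4: ['message'] (min_width=7, slack=6)
Line 5: ['library', 'wolf'] (min_width=12, slack=1)
Line 6: ['are', 'dog', 'robot'] (min_width=13, slack=0)
Line 7: ['orange'] (min_width=6, slack=7)
Line 8: ['quickly'] (min_width=7, slack=6)
Line 9: ['message'] (min_width=7, slack=6)

Answer: 2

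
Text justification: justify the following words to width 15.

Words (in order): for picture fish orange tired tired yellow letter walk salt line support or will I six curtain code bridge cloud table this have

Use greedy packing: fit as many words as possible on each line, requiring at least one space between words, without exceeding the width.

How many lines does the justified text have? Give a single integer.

Line 1: ['for', 'picture'] (min_width=11, slack=4)
Line 2: ['fish', 'orange'] (min_width=11, slack=4)
Line 3: ['tired', 'tired'] (min_width=11, slack=4)
Line 4: ['yellow', 'letter'] (min_width=13, slack=2)
Line 5: ['walk', 'salt', 'line'] (min_width=14, slack=1)
Line 6: ['support', 'or', 'will'] (min_width=15, slack=0)
Line 7: ['I', 'six', 'curtain'] (min_width=13, slack=2)
Line 8: ['code', 'bridge'] (min_width=11, slack=4)
Line 9: ['cloud', 'table'] (min_width=11, slack=4)
Line 10: ['this', 'have'] (min_width=9, slack=6)
Total lines: 10

Answer: 10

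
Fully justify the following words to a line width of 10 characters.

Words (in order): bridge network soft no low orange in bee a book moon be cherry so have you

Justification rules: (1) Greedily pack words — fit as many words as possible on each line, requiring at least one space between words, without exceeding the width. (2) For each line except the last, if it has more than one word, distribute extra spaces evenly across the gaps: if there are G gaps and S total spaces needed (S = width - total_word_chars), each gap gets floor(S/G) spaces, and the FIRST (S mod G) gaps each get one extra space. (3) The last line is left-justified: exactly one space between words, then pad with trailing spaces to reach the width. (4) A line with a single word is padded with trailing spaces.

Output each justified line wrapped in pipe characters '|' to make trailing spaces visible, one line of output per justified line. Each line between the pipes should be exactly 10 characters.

Line 1: ['bridge'] (min_width=6, slack=4)
Line 2: ['network'] (min_width=7, slack=3)
Line 3: ['soft', 'no'] (min_width=7, slack=3)
Line 4: ['low', 'orange'] (min_width=10, slack=0)
Line 5: ['in', 'bee', 'a'] (min_width=8, slack=2)
Line 6: ['book', 'moon'] (min_width=9, slack=1)
Line 7: ['be', 'cherry'] (min_width=9, slack=1)
Line 8: ['so', 'have'] (min_width=7, slack=3)
Line 9: ['you'] (min_width=3, slack=7)

Answer: |bridge    |
|network   |
|soft    no|
|low orange|
|in  bee  a|
|book  moon|
|be  cherry|
|so    have|
|you       |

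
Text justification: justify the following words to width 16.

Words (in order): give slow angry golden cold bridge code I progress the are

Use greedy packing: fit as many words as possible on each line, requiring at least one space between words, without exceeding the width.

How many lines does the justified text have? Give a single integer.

Answer: 4

Derivation:
Line 1: ['give', 'slow', 'angry'] (min_width=15, slack=1)
Line 2: ['golden', 'cold'] (min_width=11, slack=5)
Line 3: ['bridge', 'code', 'I'] (min_width=13, slack=3)
Line 4: ['progress', 'the', 'are'] (min_width=16, slack=0)
Total lines: 4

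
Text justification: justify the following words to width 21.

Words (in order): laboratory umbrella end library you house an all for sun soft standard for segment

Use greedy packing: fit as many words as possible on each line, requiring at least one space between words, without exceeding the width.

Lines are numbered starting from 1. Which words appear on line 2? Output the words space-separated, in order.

Line 1: ['laboratory', 'umbrella'] (min_width=19, slack=2)
Line 2: ['end', 'library', 'you', 'house'] (min_width=21, slack=0)
Line 3: ['an', 'all', 'for', 'sun', 'soft'] (min_width=19, slack=2)
Line 4: ['standard', 'for', 'segment'] (min_width=20, slack=1)

Answer: end library you house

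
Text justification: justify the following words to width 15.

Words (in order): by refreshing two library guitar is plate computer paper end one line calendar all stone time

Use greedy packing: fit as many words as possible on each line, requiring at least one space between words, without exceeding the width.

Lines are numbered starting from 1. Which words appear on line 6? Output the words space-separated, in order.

Line 1: ['by', 'refreshing'] (min_width=13, slack=2)
Line 2: ['two', 'library'] (min_width=11, slack=4)
Line 3: ['guitar', 'is', 'plate'] (min_width=15, slack=0)
Line 4: ['computer', 'paper'] (min_width=14, slack=1)
Line 5: ['end', 'one', 'line'] (min_width=12, slack=3)
Line 6: ['calendar', 'all'] (min_width=12, slack=3)
Line 7: ['stone', 'time'] (min_width=10, slack=5)

Answer: calendar all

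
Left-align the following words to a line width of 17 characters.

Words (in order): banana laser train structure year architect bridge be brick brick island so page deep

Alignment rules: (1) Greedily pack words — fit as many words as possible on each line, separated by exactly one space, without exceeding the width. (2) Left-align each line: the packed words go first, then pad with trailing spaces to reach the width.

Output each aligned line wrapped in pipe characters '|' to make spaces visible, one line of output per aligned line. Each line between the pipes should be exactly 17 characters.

Answer: |banana laser     |
|train structure  |
|year architect   |
|bridge be brick  |
|brick island so  |
|page deep        |

Derivation:
Line 1: ['banana', 'laser'] (min_width=12, slack=5)
Line 2: ['train', 'structure'] (min_width=15, slack=2)
Line 3: ['year', 'architect'] (min_width=14, slack=3)
Line 4: ['bridge', 'be', 'brick'] (min_width=15, slack=2)
Line 5: ['brick', 'island', 'so'] (min_width=15, slack=2)
Line 6: ['page', 'deep'] (min_width=9, slack=8)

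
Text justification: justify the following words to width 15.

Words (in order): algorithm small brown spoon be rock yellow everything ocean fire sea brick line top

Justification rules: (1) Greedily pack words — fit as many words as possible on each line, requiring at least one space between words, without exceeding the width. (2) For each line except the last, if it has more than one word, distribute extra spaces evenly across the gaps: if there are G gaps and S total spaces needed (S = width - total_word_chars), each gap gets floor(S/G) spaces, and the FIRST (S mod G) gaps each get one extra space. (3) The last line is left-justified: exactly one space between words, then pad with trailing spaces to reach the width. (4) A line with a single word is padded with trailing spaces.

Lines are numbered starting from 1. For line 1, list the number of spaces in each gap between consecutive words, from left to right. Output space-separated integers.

Line 1: ['algorithm', 'small'] (min_width=15, slack=0)
Line 2: ['brown', 'spoon', 'be'] (min_width=14, slack=1)
Line 3: ['rock', 'yellow'] (min_width=11, slack=4)
Line 4: ['everything'] (min_width=10, slack=5)
Line 5: ['ocean', 'fire', 'sea'] (min_width=14, slack=1)
Line 6: ['brick', 'line', 'top'] (min_width=14, slack=1)

Answer: 1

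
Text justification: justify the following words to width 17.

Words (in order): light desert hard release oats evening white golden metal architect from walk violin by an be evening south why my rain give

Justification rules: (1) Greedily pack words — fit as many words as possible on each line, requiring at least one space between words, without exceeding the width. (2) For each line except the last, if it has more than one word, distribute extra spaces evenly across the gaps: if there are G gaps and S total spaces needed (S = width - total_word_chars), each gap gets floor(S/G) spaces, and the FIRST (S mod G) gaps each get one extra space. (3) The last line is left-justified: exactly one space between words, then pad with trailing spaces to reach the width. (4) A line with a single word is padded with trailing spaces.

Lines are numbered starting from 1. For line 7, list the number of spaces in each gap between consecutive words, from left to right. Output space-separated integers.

Line 1: ['light', 'desert', 'hard'] (min_width=17, slack=0)
Line 2: ['release', 'oats'] (min_width=12, slack=5)
Line 3: ['evening', 'white'] (min_width=13, slack=4)
Line 4: ['golden', 'metal'] (min_width=12, slack=5)
Line 5: ['architect', 'from'] (min_width=14, slack=3)
Line 6: ['walk', 'violin', 'by', 'an'] (min_width=17, slack=0)
Line 7: ['be', 'evening', 'south'] (min_width=16, slack=1)
Line 8: ['why', 'my', 'rain', 'give'] (min_width=16, slack=1)

Answer: 2 1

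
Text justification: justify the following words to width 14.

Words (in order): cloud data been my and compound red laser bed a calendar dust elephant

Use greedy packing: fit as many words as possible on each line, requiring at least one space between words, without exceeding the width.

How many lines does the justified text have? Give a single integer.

Answer: 6

Derivation:
Line 1: ['cloud', 'data'] (min_width=10, slack=4)
Line 2: ['been', 'my', 'and'] (min_width=11, slack=3)
Line 3: ['compound', 'red'] (min_width=12, slack=2)
Line 4: ['laser', 'bed', 'a'] (min_width=11, slack=3)
Line 5: ['calendar', 'dust'] (min_width=13, slack=1)
Line 6: ['elephant'] (min_width=8, slack=6)
Total lines: 6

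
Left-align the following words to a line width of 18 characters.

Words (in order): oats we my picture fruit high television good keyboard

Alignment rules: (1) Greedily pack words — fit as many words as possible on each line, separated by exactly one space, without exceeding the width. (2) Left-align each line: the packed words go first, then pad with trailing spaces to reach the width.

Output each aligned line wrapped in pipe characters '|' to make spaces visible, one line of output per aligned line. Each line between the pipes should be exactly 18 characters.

Line 1: ['oats', 'we', 'my', 'picture'] (min_width=18, slack=0)
Line 2: ['fruit', 'high'] (min_width=10, slack=8)
Line 3: ['television', 'good'] (min_width=15, slack=3)
Line 4: ['keyboard'] (min_width=8, slack=10)

Answer: |oats we my picture|
|fruit high        |
|television good   |
|keyboard          |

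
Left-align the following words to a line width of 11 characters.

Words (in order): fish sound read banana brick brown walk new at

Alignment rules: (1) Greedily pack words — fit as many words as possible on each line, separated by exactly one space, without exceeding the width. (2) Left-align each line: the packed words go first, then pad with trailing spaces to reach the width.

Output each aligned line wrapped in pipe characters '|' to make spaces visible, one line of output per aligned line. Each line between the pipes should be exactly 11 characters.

Answer: |fish sound |
|read banana|
|brick brown|
|walk new at|

Derivation:
Line 1: ['fish', 'sound'] (min_width=10, slack=1)
Line 2: ['read', 'banana'] (min_width=11, slack=0)
Line 3: ['brick', 'brown'] (min_width=11, slack=0)
Line 4: ['walk', 'new', 'at'] (min_width=11, slack=0)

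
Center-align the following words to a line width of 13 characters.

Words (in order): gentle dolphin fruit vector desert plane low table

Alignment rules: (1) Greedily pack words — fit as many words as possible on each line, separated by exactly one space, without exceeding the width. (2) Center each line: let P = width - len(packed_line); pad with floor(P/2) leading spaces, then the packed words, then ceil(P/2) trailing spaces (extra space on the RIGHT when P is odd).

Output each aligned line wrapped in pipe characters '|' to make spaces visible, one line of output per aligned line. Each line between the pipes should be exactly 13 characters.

Answer: |   gentle    |
|dolphin fruit|
|vector desert|
|  plane low  |
|    table    |

Derivation:
Line 1: ['gentle'] (min_width=6, slack=7)
Line 2: ['dolphin', 'fruit'] (min_width=13, slack=0)
Line 3: ['vector', 'desert'] (min_width=13, slack=0)
Line 4: ['plane', 'low'] (min_width=9, slack=4)
Line 5: ['table'] (min_width=5, slack=8)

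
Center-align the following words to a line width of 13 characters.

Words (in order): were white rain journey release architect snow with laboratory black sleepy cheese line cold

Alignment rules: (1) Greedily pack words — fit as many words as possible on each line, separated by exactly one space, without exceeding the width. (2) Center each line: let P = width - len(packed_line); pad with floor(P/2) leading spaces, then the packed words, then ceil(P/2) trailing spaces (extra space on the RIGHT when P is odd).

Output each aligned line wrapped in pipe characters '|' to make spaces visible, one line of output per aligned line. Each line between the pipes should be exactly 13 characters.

Line 1: ['were', 'white'] (min_width=10, slack=3)
Line 2: ['rain', 'journey'] (min_width=12, slack=1)
Line 3: ['release'] (min_width=7, slack=6)
Line 4: ['architect'] (min_width=9, slack=4)
Line 5: ['snow', 'with'] (min_width=9, slack=4)
Line 6: ['laboratory'] (min_width=10, slack=3)
Line 7: ['black', 'sleepy'] (min_width=12, slack=1)
Line 8: ['cheese', 'line'] (min_width=11, slack=2)
Line 9: ['cold'] (min_width=4, slack=9)

Answer: | were white  |
|rain journey |
|   release   |
|  architect  |
|  snow with  |
| laboratory  |
|black sleepy |
| cheese line |
|    cold     |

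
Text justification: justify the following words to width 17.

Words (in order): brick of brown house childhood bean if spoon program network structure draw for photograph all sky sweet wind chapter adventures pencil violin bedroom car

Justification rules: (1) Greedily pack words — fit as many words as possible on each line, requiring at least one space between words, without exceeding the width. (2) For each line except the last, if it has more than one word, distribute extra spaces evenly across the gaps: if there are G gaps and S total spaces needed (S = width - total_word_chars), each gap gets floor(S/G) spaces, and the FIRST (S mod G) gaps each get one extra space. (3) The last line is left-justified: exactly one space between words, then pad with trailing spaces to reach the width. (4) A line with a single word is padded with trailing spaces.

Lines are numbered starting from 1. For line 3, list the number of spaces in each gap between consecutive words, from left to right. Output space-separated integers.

Line 1: ['brick', 'of', 'brown'] (min_width=14, slack=3)
Line 2: ['house', 'childhood'] (min_width=15, slack=2)
Line 3: ['bean', 'if', 'spoon'] (min_width=13, slack=4)
Line 4: ['program', 'network'] (min_width=15, slack=2)
Line 5: ['structure', 'draw'] (min_width=14, slack=3)
Line 6: ['for', 'photograph'] (min_width=14, slack=3)
Line 7: ['all', 'sky', 'sweet'] (min_width=13, slack=4)
Line 8: ['wind', 'chapter'] (min_width=12, slack=5)
Line 9: ['adventures', 'pencil'] (min_width=17, slack=0)
Line 10: ['violin', 'bedroom'] (min_width=14, slack=3)
Line 11: ['car'] (min_width=3, slack=14)

Answer: 3 3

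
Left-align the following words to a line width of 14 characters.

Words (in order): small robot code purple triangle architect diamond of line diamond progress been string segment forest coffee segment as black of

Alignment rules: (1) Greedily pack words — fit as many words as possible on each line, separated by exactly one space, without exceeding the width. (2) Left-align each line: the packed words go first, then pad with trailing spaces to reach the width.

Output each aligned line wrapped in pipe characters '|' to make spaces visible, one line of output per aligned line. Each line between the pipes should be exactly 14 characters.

Line 1: ['small', 'robot'] (min_width=11, slack=3)
Line 2: ['code', 'purple'] (min_width=11, slack=3)
Line 3: ['triangle'] (min_width=8, slack=6)
Line 4: ['architect'] (min_width=9, slack=5)
Line 5: ['diamond', 'of'] (min_width=10, slack=4)
Line 6: ['line', 'diamond'] (min_width=12, slack=2)
Line 7: ['progress', 'been'] (min_width=13, slack=1)
Line 8: ['string', 'segment'] (min_width=14, slack=0)
Line 9: ['forest', 'coffee'] (min_width=13, slack=1)
Line 10: ['segment', 'as'] (min_width=10, slack=4)
Line 11: ['black', 'of'] (min_width=8, slack=6)

Answer: |small robot   |
|code purple   |
|triangle      |
|architect     |
|diamond of    |
|line diamond  |
|progress been |
|string segment|
|forest coffee |
|segment as    |
|black of      |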